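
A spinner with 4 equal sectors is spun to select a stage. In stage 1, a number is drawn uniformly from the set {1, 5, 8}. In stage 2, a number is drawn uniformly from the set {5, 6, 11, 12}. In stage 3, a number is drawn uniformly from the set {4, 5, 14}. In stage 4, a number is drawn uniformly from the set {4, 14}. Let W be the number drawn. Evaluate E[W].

E[W | stage 1] = (1+5+8)/3 = 14/3.
E[W | stage 2] = (5+6+11+12)/4 = 17/2.
E[W | stage 3] = (4+5+14)/3 = 23/3.
E[W | stage 4] = (4+14)/2 = 9.
E[W] = (1/4)·(14/3) + (1/4)·(17/2) + (1/4)·(23/3) + (1/4)·(9) = 179/24.

179/24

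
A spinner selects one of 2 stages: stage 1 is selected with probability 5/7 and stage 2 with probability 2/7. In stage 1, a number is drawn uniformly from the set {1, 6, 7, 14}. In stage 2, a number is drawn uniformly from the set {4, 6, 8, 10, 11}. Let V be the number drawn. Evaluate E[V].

253/35

E[V | stage 1] = (1+6+7+14)/4 = 7.
E[V | stage 2] = (4+6+8+10+11)/5 = 39/5.
By the law of total expectation,
E[V] = (5/7)·(7) + (2/7)·(39/5) = 253/35.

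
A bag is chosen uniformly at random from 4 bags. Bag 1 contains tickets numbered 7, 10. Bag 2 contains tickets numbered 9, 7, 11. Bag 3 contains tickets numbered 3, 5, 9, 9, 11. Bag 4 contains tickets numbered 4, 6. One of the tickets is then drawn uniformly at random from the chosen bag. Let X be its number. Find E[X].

E[X | bag 1] = (7+10)/2 = 17/2.
E[X | bag 2] = (9+7+11)/3 = 9.
E[X | bag 3] = (3+5+9+9+11)/5 = 37/5.
E[X | bag 4] = (4+6)/2 = 5.
E[X] = (1/4)·(17/2) + (1/4)·(9) + (1/4)·(37/5) + (1/4)·(5) = 299/40.

299/40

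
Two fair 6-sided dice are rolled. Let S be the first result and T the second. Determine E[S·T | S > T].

35/3

P(S > T) = 5/12.
Summing ST·P(x,y) over outcomes with S > T gives 175/36.
E[S·T | S > T] = (175/36) / (5/12) = 35/3.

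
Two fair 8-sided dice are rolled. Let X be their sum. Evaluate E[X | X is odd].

9

P(X is odd) = 1/2.
Σ over the event: 3·1/32 + 5·1/16 + 7·3/32 + 9·1/8 + 11·3/32 + 13·1/16 + 15·1/32 = 9/2.
E[X | X is odd] = (9/2) / (1/2) = 9.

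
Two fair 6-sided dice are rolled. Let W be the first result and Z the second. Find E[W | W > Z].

14/3

P(W > Z) = 5/12.
Summing W·P(x,y) over outcomes with W > Z gives 35/18.
E[W | W > Z] = (35/18) / (5/12) = 14/3.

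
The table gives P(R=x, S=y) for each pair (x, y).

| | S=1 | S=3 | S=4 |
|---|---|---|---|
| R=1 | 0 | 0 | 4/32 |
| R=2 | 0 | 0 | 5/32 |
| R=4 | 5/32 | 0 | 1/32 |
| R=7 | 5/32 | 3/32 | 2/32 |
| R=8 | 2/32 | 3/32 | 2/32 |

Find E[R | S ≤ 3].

58/9

P(S ≤ 3) = 9/16.
Summing R·P(R=x,S=y) over the conditioning event gives 29/8.
E[R | S ≤ 3] = (29/8) / (9/16) = 58/9.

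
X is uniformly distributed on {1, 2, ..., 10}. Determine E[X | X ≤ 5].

Given X ≤ 5, X is equally likely to be any of {1, 2, 3, 4, 5}.
E[X | X ≤ 5] = (1 + 2 + 3 + 4 + 5) / 5 = 3.

3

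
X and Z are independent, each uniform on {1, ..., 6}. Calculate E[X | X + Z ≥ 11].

Outcomes with X + Z ≥ 11: (5,6), (6,5), (6,6), each with probability 1/36.
E[X | X + Z ≥ 11] = (5 + 6 + 6) / 3 = 17/3.

17/3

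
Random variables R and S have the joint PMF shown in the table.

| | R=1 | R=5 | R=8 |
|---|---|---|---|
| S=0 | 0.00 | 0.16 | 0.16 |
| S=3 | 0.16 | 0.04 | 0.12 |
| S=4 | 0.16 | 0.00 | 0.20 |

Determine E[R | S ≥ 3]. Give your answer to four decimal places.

4.5294

P(S ≥ 3) = 0.68.
Σ R·P over the event = 1·(0.16) + 1·(0.16) + 5·(0.04) + 8·(0.12) + 8·(0.20) = 3.08.
E[R | S ≥ 3] = (3.08) / (0.68) = 4.5294.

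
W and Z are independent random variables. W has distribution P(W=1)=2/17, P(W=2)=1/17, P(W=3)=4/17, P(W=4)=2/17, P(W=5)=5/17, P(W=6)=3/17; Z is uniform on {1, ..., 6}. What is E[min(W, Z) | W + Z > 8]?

152/35

P(W + Z > 8) = 35/102.
Summing min(W,Z)·P(x,y) over outcomes with W + Z > 8 gives 76/51.
E[min(W, Z) | W + Z > 8] = (76/51) / (35/102) = 152/35.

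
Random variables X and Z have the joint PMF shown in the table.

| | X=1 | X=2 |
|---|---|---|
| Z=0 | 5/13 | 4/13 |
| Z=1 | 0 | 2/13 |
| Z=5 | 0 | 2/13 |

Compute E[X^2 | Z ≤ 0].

7/3

P(Z ≤ 0) = 9/13.
Σ X^2·P over the event = 1·(5/13) + 4·(4/13) = 21/13.
E[X^2 | Z ≤ 0] = (21/13) / (9/13) = 7/3.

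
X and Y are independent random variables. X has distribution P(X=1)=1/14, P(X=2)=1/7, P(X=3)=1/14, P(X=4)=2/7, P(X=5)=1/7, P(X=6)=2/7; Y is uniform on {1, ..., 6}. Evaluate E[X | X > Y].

P(X > Y) = 11/21.
Summing X·P(x,y) over outcomes with X > Y gives 109/42.
E[X | X > Y] = (109/42) / (11/21) = 109/22.

109/22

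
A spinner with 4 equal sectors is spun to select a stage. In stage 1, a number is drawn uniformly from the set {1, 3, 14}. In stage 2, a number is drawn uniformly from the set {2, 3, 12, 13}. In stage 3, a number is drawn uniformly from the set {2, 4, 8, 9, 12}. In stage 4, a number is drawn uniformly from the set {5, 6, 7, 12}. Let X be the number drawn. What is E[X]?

E[X | stage 1] = (1+3+14)/3 = 6.
E[X | stage 2] = (2+3+12+13)/4 = 15/2.
E[X | stage 3] = (2+4+8+9+12)/5 = 7.
E[X | stage 4] = (5+6+7+12)/4 = 15/2.
By the law of total expectation,
E[X] = (1/4)·(6) + (1/4)·(15/2) + (1/4)·(7) + (1/4)·(15/2) = 7.

7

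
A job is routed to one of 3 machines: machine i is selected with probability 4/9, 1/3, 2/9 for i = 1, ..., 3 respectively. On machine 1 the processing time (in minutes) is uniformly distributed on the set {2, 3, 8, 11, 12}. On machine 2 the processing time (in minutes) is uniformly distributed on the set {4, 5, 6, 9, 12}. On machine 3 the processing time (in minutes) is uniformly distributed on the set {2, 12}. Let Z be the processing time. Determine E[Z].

322/45

E[Z | machine 1] = (2+3+8+11+12)/5 = 36/5.
E[Z | machine 2] = (4+5+6+9+12)/5 = 36/5.
E[Z | machine 3] = (2+12)/2 = 7.
By the law of total expectation,
E[Z] = (4/9)·(36/5) + (1/3)·(36/5) + (2/9)·(7) = 322/45.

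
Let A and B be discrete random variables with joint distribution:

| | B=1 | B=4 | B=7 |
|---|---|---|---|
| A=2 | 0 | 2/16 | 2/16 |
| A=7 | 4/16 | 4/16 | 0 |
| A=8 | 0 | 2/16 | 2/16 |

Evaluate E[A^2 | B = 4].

83/2

P(B = 4) = 1/2.
Σ A^2·P over the event = 4·(2/16) + 49·(4/16) + 64·(2/16) = 83/4.
E[A^2 | B = 4] = (83/4) / (1/2) = 83/2.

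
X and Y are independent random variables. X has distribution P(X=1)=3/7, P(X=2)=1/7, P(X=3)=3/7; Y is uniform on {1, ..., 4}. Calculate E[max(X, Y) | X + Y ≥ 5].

P(X + Y ≥ 5) = 1/2.
Summing max(X,Y)·P(x,y) over outcomes with X + Y ≥ 5 gives 7/4.
E[max(X, Y) | X + Y ≥ 5] = (7/4) / (1/2) = 7/2.

7/2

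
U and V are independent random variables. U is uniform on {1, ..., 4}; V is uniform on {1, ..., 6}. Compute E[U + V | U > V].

Outcomes with U > V: (2,1), (3,1), (3,2), (4,1), (4,2), (4,3), each with probability 1/24.
E[U + V | U > V] = (3 + 4 + 5 + 5 + 6 + 7) / 6 = 5.

5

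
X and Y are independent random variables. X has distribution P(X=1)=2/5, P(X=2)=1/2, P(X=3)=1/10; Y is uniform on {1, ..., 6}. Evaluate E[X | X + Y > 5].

P(X + Y > 5) = 9/20.
Summing X·P(x,y) over outcomes with X + Y > 5 gives 5/6.
E[X | X + Y > 5] = (5/6) / (9/20) = 50/27.

50/27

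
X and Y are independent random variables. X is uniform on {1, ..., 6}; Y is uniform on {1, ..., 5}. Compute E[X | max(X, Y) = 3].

12/5

Outcomes with max(X, Y) = 3: (1,3), (2,3), (3,1), (3,2), (3,3), each with probability 1/30.
E[X | max(X, Y) = 3] = (1 + 2 + 3 + 3 + 3) / 5 = 12/5.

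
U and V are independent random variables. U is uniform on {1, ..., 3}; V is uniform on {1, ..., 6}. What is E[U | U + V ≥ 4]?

P(U + V ≥ 4) = 5/6.
Summing U·P(x,y) over outcomes with U + V ≥ 4 gives 16/9.
E[U | U + V ≥ 4] = (16/9) / (5/6) = 32/15.

32/15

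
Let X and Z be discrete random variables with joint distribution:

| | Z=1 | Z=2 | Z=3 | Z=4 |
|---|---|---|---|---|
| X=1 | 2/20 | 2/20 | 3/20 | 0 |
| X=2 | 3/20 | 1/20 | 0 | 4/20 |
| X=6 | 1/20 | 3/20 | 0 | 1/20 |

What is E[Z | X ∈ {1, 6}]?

13/6

P(X ∈ {1, 6}) = 3/5.
Σ Z·P over the event = 1·(2/20) + 2·(2/20) + 3·(3/20) + 1·(1/20) + 2·(3/20) + 4·(1/20) = 13/10.
E[Z | X ∈ {1, 6}] = (13/10) / (3/5) = 13/6.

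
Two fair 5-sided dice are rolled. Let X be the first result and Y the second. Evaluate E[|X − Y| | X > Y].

Outcomes with X > Y: (2,1), (3,1), (3,2), (4,1), (4,2), (4,3), (5,1), (5,2), (5,3), (5,4), each with probability 1/25.
E[|X − Y| | X > Y] = (1 + 2 + 1 + 3 + 2 + 1 + 4 + 3 + 2 + 1) / 10 = 2.

2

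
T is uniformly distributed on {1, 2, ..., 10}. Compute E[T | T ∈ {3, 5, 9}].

17/3

P(T ∈ {3, 5, 9}) = 3/10.
Σ over the event: 3·1/10 + 5·1/10 + 9·1/10 = 17/10.
E[T | T ∈ {3, 5, 9}] = (17/10) / (3/10) = 17/3.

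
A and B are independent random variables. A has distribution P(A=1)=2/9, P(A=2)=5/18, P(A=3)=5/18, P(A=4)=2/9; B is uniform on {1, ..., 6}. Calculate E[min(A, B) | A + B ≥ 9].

P(A + B ≥ 9) = 13/108.
Summing min(A,B)·P(x,y) over outcomes with A + B ≥ 9 gives 47/108.
E[min(A, B) | A + B ≥ 9] = (47/108) / (13/108) = 47/13.

47/13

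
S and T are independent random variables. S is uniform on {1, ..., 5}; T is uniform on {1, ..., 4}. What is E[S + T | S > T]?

P(S > T) = 1/2.
Summing (S+T)·P(x,y) over outcomes with S > T gives 3.
E[S + T | S > T] = (3) / (1/2) = 6.

6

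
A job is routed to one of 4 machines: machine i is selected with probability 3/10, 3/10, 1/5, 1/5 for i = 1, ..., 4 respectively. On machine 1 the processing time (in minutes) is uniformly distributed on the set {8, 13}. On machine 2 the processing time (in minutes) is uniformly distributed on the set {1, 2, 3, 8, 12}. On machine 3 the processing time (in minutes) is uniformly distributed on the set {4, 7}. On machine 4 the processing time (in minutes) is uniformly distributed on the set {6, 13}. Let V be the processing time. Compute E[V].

E[V | machine 1] = (8+13)/2 = 21/2.
E[V | machine 2] = (1+2+3+8+12)/5 = 26/5.
E[V | machine 3] = (4+7)/2 = 11/2.
E[V | machine 4] = (6+13)/2 = 19/2.
E[V] = (3/10)·(21/2) + (3/10)·(26/5) + (1/5)·(11/2) + (1/5)·(19/2) = 771/100.

771/100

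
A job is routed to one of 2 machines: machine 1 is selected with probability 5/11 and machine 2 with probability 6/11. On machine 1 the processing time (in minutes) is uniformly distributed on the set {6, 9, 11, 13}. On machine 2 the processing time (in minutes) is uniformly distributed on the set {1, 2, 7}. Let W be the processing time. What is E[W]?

E[W | machine 1] = (6+9+11+13)/4 = 39/4.
E[W | machine 2] = (1+2+7)/3 = 10/3.
E[W] = (5/11)·(39/4) + (6/11)·(10/3) = 25/4.

25/4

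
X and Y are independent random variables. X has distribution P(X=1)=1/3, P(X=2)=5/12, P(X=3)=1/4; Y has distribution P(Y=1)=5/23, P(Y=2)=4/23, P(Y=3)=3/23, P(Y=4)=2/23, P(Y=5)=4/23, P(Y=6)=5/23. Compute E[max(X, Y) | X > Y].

P(X > Y) = 13/69.
Summing max(X,Y)·P(x,y) over outcomes with X > Y gives 131/276.
E[max(X, Y) | X > Y] = (131/276) / (13/69) = 131/52.

131/52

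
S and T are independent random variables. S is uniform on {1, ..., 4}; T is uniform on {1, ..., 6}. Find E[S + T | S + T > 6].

8

Outcomes with S + T > 6: (1,6), (2,5), (2,6), (3,4), (3,5), (3,6), (4,3), (4,4), (4,5), (4,6), each with probability 1/24.
E[S + T | S + T > 6] = (7 + 7 + 8 + 7 + 8 + 9 + 7 + 8 + 9 + 10) / 10 = 8.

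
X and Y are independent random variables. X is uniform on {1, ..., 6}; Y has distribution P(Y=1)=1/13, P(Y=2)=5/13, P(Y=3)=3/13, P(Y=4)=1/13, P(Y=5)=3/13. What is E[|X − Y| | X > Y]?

89/39

P(X > Y) = 1/2.
Summing |X−Y|·P(x,y) over outcomes with X > Y gives 89/78.
E[|X − Y| | X > Y] = (89/78) / (1/2) = 89/39.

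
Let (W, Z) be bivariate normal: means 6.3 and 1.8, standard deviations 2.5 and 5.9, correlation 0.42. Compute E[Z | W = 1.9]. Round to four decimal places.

The regression of Z on W has slope ρ·σ_Z/σ_W and passes through (μ_W, μ_Z).
E[Z | W=1.9] = 1.8 + (0.42)·(5.9/2.5)·(1.9 − (6.3)) = 1.8 + (0.9912)·(-4.4) = -2.5613.

-2.5613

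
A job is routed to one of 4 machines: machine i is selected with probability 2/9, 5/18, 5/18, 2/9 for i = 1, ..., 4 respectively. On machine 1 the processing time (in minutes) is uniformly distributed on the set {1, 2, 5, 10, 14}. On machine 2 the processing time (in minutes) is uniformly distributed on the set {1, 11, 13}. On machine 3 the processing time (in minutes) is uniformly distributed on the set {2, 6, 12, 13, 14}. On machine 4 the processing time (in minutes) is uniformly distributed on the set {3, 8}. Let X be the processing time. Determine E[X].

1022/135

E[X | machine 1] = (1+2+5+10+14)/5 = 32/5.
E[X | machine 2] = (1+11+13)/3 = 25/3.
E[X | machine 3] = (2+6+12+13+14)/5 = 47/5.
E[X | machine 4] = (3+8)/2 = 11/2.
E[X] = (2/9)·(32/5) + (5/18)·(25/3) + (5/18)·(47/5) + (2/9)·(11/2) = 1022/135.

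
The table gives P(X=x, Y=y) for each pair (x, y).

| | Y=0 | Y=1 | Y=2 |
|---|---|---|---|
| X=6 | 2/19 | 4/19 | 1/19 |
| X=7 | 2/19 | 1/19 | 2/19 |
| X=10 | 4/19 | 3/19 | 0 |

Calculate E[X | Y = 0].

33/4

P(Y = 0) = 8/19.
Summing X·P(X=x,Y=y) over the conditioning event gives 66/19.
E[X | Y = 0] = (66/19) / (8/19) = 33/4.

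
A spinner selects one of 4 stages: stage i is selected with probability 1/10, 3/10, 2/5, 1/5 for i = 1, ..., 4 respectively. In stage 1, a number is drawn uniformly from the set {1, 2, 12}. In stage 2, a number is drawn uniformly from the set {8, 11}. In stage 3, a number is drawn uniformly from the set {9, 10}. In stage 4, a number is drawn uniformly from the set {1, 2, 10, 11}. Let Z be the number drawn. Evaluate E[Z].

167/20

E[Z | stage 1] = (1+2+12)/3 = 5.
E[Z | stage 2] = (8+11)/2 = 19/2.
E[Z | stage 3] = (9+10)/2 = 19/2.
E[Z | stage 4] = (1+2+10+11)/4 = 6.
E[Z] = (1/10)·(5) + (3/10)·(19/2) + (2/5)·(19/2) + (1/5)·(6) = 167/20.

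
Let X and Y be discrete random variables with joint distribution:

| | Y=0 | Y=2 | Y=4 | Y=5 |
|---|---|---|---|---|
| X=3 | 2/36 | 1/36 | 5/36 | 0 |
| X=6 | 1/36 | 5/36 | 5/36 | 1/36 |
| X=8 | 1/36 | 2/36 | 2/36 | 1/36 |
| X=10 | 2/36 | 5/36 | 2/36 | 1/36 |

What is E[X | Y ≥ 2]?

P(Y ≥ 2) = 5/6.
Summing X·P(X=x,Y=y) over the conditioning event gives 17/3.
E[X | Y ≥ 2] = (17/3) / (5/6) = 34/5.

34/5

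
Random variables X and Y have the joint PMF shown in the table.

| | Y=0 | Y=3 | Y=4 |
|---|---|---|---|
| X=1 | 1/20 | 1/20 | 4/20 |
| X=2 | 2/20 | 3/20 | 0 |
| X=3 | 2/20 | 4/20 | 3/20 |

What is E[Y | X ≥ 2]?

33/14

P(X ≥ 2) = 7/10.
Σ Y·P over the event = 0·(2/20) + 3·(3/20) + 0·(2/20) + 3·(4/20) + 4·(3/20) = 33/20.
E[Y | X ≥ 2] = (33/20) / (7/10) = 33/14.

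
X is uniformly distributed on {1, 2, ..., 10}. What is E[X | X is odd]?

Given X is odd, X is equally likely to be any of {1, 3, 5, 7, 9}.
E[X | X is odd] = (1 + 3 + 5 + 7 + 9) / 5 = 5.

5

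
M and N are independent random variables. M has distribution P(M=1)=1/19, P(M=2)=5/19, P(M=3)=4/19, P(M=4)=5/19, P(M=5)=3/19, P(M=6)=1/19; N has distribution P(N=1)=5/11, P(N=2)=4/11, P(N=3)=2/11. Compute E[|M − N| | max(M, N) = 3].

5/4

P(max(M, N) = 3) = 56/209.
Summing |M−N|·P(x,y) over outcomes with max(M, N) = 3 gives 70/209.
E[|M − N| | max(M, N) = 3] = (70/209) / (56/209) = 5/4.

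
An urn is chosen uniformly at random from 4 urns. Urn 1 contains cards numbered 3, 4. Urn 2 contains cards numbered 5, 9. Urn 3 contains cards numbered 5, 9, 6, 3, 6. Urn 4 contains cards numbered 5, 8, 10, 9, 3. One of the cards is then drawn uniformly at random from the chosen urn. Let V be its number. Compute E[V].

233/40

E[V | urn 1] = (3+4)/2 = 7/2.
E[V | urn 2] = (5+9)/2 = 7.
E[V | urn 3] = (5+9+6+3+6)/5 = 29/5.
E[V | urn 4] = (5+8+10+9+3)/5 = 7.
By the law of total expectation,
E[V] = (1/4)·(7/2) + (1/4)·(7) + (1/4)·(29/5) + (1/4)·(7) = 233/40.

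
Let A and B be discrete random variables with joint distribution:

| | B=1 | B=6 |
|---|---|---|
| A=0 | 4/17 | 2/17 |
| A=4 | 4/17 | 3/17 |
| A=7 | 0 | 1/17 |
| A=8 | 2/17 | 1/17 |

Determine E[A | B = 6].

P(B = 6) = 7/17.
Σ A·P over the event = 0·(2/17) + 4·(3/17) + 7·(1/17) + 8·(1/17) = 27/17.
E[A | B = 6] = (27/17) / (7/17) = 27/7.

27/7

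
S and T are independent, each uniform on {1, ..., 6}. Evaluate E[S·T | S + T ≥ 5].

71/5

P(S + T ≥ 5) = 5/6.
Summing ST·P(x,y) over outcomes with S + T ≥ 5 gives 71/6.
E[S·T | S + T ≥ 5] = (71/6) / (5/6) = 71/5.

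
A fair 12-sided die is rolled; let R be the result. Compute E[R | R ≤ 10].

Given R ≤ 10, R is equally likely to be any of {1, 2, 3, 4, 5, 6, 7, 8, 9, 10}.
E[R | R ≤ 10] = (1 + 2 + 3 + 4 + 5 + 6 + 7 + 8 + 9 + 10) / 10 = 11/2.

11/2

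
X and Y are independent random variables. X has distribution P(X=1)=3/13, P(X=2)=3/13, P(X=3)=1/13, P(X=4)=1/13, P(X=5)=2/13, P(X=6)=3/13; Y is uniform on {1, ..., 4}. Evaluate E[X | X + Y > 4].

38/9

P(X + Y > 4) = 9/13.
Summing X·P(x,y) over outcomes with X + Y > 4 gives 38/13.
E[X | X + Y > 4] = (38/13) / (9/13) = 38/9.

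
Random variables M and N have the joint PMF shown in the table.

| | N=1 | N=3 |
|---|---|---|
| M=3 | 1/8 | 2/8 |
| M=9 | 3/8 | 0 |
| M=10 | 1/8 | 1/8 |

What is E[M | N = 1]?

8

P(N = 1) = 5/8.
Σ M·P over the event = 3·(1/8) + 9·(3/8) + 10·(1/8) = 5.
E[M | N = 1] = (5) / (5/8) = 8.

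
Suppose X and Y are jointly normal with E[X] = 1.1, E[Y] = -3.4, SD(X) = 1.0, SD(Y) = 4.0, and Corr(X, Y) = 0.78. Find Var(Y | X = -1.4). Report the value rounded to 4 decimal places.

6.2656

For a bivariate normal, Var(Y | X=x) = σ_Y²(1 − ρ²).
Var(Y | X=-1.4) = (4.0)²·(1 − (0.78)²) = 16·0.3916 = 6.2656.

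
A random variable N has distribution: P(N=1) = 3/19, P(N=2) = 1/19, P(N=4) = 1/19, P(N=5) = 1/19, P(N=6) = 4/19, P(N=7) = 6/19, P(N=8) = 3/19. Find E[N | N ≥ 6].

P(N ≥ 6) = 13/19.
Σ over the event: 6·4/19 + 7·6/19 + 8·3/19 = 90/19.
E[N | N ≥ 6] = (90/19) / (13/19) = 90/13.

90/13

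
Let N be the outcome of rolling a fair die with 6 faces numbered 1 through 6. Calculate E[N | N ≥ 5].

Given N ≥ 5, N is equally likely to be any of {5, 6}.
E[N | N ≥ 5] = (5 + 6) / 2 = 11/2.

11/2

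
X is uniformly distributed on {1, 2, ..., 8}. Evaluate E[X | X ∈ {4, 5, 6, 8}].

P(X ∈ {4, 5, 6, 8}) = 1/2.
Σ over the event: 4·1/8 + 5·1/8 + 6·1/8 + 8·1/8 = 23/8.
E[X | X ∈ {4, 5, 6, 8}] = (23/8) / (1/2) = 23/4.

23/4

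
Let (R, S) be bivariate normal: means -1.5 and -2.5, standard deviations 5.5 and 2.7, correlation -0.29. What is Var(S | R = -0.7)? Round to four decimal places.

The conditional variance in a bivariate normal is σ_S²(1 − ρ²), independent of x.
Var(S | R=-0.7) = (2.7)²·(1 − (-0.29)²) = 7.29·0.9159 = 6.6769.

6.6769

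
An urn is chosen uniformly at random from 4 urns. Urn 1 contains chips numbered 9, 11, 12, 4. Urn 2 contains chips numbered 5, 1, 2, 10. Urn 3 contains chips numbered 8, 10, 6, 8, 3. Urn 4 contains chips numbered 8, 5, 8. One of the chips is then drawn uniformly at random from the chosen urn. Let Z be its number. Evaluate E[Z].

55/8

E[Z | urn 1] = (9+11+12+4)/4 = 9.
E[Z | urn 2] = (5+1+2+10)/4 = 9/2.
E[Z | urn 3] = (8+10+6+8+3)/5 = 7.
E[Z | urn 4] = (8+5+8)/3 = 7.
By the law of total expectation,
E[Z] = (1/4)·(9) + (1/4)·(9/2) + (1/4)·(7) + (1/4)·(7) = 55/8.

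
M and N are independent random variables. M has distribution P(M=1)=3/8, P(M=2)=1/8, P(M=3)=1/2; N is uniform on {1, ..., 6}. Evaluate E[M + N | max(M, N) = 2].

16/5

P(max(M, N) = 2) = 5/48.
Summing (M+N)·P(x,y) over outcomes with max(M, N) = 2 gives 1/3.
E[M + N | max(M, N) = 2] = (1/3) / (5/48) = 16/5.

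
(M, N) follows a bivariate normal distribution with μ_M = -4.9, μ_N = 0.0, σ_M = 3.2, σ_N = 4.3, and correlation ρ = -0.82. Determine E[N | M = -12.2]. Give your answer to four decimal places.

The regression of N on M has slope ρ·σ_N/σ_M and passes through (μ_M, μ_N).
E[N | M=-12.2] = 0.0 + (-0.82)·(4.3/3.2)·(-12.2 − (-4.9)) = 0.0 + (-1.10187)·(-7.3) = 8.0437.

8.0437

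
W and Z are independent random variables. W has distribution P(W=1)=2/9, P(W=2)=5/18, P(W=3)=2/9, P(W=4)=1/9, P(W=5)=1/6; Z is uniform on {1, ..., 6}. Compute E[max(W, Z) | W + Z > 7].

P(W + Z > 7) = 31/108.
Summing max(W,Z)·P(x,y) over outcomes with W + Z > 7 gives 167/108.
E[max(W, Z) | W + Z > 7] = (167/108) / (31/108) = 167/31.

167/31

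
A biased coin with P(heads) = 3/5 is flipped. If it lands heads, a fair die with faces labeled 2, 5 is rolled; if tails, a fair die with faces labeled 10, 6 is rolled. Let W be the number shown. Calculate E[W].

E[W | heads] = (2+5)/2 = 7/2.
E[W | tails] = (10+6)/2 = 8.
By the law of total expectation,
E[W] = (3/5)·(7/2) + (2/5)·(8) = 53/10.

53/10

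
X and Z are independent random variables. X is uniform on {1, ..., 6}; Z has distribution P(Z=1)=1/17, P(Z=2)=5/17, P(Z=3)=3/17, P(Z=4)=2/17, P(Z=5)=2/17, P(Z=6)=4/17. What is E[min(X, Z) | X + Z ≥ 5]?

245/86

P(X + Z ≥ 5) = 43/51.
Summing min(X,Z)·P(x,y) over outcomes with X + Z ≥ 5 gives 245/102.
E[min(X, Z) | X + Z ≥ 5] = (245/102) / (43/51) = 245/86.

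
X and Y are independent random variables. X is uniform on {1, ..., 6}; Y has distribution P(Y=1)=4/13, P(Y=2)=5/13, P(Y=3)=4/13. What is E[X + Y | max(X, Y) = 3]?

101/21

P(max(X, Y) = 3) = 7/26.
Summing (X+Y)·P(x,y) over outcomes with max(X, Y) = 3 gives 101/78.
E[X + Y | max(X, Y) = 3] = (101/78) / (7/26) = 101/21.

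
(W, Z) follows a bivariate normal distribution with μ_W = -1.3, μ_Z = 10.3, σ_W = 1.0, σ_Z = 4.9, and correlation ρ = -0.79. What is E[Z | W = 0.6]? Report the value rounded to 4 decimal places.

The regression of Z on W has slope ρ·σ_Z/σ_W and passes through (μ_W, μ_Z).
E[Z | W=0.6] = 10.3 + (-0.79)·(4.9/1.0)·(0.6 − (-1.3)) = 10.3 + (-3.871)·(1.9) = 2.9451.

2.9451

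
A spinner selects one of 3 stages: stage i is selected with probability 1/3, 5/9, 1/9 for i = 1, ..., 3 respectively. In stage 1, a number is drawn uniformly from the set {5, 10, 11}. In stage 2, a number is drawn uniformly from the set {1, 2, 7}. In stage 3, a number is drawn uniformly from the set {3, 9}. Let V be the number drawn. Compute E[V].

146/27

E[V | stage 1] = (5+10+11)/3 = 26/3.
E[V | stage 2] = (1+2+7)/3 = 10/3.
E[V | stage 3] = (3+9)/2 = 6.
E[V] = (1/3)·(26/3) + (5/9)·(10/3) + (1/9)·(6) = 146/27.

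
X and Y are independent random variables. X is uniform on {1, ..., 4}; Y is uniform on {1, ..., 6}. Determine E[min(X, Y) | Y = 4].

Outcomes with Y = 4: (1,4), (2,4), (3,4), (4,4), each with probability 1/24.
E[min(X, Y) | Y = 4] = (1 + 2 + 3 + 4) / 4 = 5/2.

5/2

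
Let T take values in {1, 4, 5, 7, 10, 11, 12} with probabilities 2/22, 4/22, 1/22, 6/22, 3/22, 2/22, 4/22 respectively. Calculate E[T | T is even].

94/11

P(T is even) = 1/2.
Σ over the event: 4·2/11 + 10·3/22 + 12·2/11 = 47/11.
E[T | T is even] = (47/11) / (1/2) = 94/11.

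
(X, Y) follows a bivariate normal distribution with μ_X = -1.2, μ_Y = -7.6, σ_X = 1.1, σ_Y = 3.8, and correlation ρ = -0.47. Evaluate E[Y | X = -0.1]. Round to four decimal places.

The regression of Y on X has slope ρ·σ_Y/σ_X and passes through (μ_X, μ_Y).
E[Y | X=-0.1] = -7.6 + (-0.47)·(3.8/1.1)·(-0.1 − (-1.2)) = -7.6 + (-1.6236)·(1.1) = -9.3860.

-9.3860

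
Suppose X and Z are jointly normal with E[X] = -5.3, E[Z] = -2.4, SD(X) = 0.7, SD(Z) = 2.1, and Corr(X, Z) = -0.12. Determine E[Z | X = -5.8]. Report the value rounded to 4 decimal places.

E[Z | X=x] = μ_Z + ρ(σ_Z/σ_X)(x − μ_X) for jointly normal variables.
E[Z | X=-5.8] = -2.4 + (-0.12)·(2.1/0.7)·(-5.8 − (-5.3)) = -2.4 + (-0.36)·(-0.5) = -2.2200.

-2.2200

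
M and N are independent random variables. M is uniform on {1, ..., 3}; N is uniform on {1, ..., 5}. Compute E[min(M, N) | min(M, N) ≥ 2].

P(min(M, N) ≥ 2) = 8/15.
Summing min(M,N)·P(x,y) over outcomes with min(M, N) ≥ 2 gives 19/15.
E[min(M, N) | min(M, N) ≥ 2] = (19/15) / (8/15) = 19/8.

19/8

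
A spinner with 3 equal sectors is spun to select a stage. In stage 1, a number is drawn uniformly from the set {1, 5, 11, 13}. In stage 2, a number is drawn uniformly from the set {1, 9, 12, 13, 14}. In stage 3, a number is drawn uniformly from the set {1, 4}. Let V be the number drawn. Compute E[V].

E[V | stage 1] = (1+5+11+13)/4 = 15/2.
E[V | stage 2] = (1+9+12+13+14)/5 = 49/5.
E[V | stage 3] = (1+4)/2 = 5/2.
By the law of total expectation,
E[V] = (1/3)·(15/2) + (1/3)·(49/5) + (1/3)·(5/2) = 33/5.

33/5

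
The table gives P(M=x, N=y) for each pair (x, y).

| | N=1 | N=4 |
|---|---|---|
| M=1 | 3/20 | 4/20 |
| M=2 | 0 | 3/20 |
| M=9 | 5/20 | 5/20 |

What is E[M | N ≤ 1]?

6

P(N ≤ 1) = 2/5.
Σ M·P over the event = 1·(3/20) + 9·(5/20) = 12/5.
E[M | N ≤ 1] = (12/5) / (2/5) = 6.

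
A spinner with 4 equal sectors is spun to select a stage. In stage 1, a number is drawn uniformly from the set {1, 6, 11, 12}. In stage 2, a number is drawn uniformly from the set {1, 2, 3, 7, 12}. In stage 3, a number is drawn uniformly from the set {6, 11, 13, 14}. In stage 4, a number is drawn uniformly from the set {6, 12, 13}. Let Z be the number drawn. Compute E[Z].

203/24

E[Z | stage 1] = (1+6+11+12)/4 = 15/2.
E[Z | stage 2] = (1+2+3+7+12)/5 = 5.
E[Z | stage 3] = (6+11+13+14)/4 = 11.
E[Z | stage 4] = (6+12+13)/3 = 31/3.
E[Z] = (1/4)·(15/2) + (1/4)·(5) + (1/4)·(11) + (1/4)·(31/3) = 203/24.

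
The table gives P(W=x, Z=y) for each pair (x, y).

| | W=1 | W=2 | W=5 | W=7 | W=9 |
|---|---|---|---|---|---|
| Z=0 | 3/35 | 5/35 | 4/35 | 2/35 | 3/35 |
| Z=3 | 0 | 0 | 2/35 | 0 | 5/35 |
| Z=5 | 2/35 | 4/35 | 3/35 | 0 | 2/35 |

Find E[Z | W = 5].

P(W = 5) = 9/35.
Summing Z·P(W=x,Z=y) over the conditioning event gives 3/5.
E[Z | W = 5] = (3/5) / (9/35) = 7/3.

7/3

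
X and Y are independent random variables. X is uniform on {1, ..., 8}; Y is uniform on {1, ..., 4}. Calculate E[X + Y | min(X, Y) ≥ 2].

P(min(X, Y) ≥ 2) = 21/32.
Summing (X+Y)·P(x,y) over outcomes with min(X, Y) ≥ 2 gives 21/4.
E[X + Y | min(X, Y) ≥ 2] = (21/4) / (21/32) = 8.

8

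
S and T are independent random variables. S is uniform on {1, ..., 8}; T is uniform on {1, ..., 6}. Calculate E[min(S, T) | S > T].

77/27

P(S > T) = 9/16.
Summing min(S,T)·P(x,y) over outcomes with S > T gives 77/48.
E[min(S, T) | S > T] = (77/48) / (9/16) = 77/27.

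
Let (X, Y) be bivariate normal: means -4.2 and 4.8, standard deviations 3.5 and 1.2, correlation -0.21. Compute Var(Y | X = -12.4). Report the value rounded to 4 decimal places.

The conditional variance in a bivariate normal is σ_Y²(1 − ρ²), independent of x.
Var(Y | X=-12.4) = (1.2)²·(1 − (-0.21)²) = 1.44·0.9559 = 1.3765.

1.3765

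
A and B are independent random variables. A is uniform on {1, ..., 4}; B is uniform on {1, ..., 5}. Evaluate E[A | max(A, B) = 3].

P(max(A, B) = 3) = 1/4.
Summing A·P(x,y) over outcomes with max(A, B) = 3 gives 3/5.
E[A | max(A, B) = 3] = (3/5) / (1/4) = 12/5.

12/5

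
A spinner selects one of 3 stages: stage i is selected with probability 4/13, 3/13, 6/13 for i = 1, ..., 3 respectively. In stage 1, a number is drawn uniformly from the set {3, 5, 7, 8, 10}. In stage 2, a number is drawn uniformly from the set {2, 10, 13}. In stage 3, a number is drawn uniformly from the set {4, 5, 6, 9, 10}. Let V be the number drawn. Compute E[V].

E[V | stage 1] = (3+5+7+8+10)/5 = 33/5.
E[V | stage 2] = (2+10+13)/3 = 25/3.
E[V | stage 3] = (4+5+6+9+10)/5 = 34/5.
By the law of total expectation,
E[V] = (4/13)·(33/5) + (3/13)·(25/3) + (6/13)·(34/5) = 461/65.

461/65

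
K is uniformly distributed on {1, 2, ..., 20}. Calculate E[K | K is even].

11

Given K is even, K is equally likely to be any of {2, 4, 6, 8, 10, 12, 14, 16, 18, 20}.
E[K | K is even] = (2 + 4 + 6 + 8 + 10 + 12 + 14 + 16 + 18 + 20) / 10 = 11.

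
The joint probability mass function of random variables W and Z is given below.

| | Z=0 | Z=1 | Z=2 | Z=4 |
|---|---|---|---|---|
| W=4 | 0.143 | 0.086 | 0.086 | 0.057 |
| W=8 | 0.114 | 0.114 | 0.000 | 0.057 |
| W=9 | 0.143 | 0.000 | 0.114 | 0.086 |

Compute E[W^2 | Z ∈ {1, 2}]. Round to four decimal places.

48.2050

P(Z ∈ {1, 2}) = 0.400.
Σ W^2·P over the event = 16·(0.086) + 16·(0.086) + 64·(0.114) + 81·(0.114) = 19.282.
E[W^2 | Z ∈ {1, 2}] = (19.282) / (0.400) = 48.2050.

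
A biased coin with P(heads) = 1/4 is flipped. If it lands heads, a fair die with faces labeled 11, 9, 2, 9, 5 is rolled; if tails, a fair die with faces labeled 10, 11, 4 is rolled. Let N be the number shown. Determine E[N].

161/20

E[N | heads] = (11+9+2+9+5)/5 = 36/5.
E[N | tails] = (10+11+4)/3 = 25/3.
E[N] = (1/4)·(36/5) + (3/4)·(25/3) = 161/20.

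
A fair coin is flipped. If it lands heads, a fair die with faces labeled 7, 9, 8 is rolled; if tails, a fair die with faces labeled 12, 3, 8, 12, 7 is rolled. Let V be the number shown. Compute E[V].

E[V | heads] = (7+9+8)/3 = 8.
E[V | tails] = (12+3+8+12+7)/5 = 42/5.
By the law of total expectation,
E[V] = (1/2)·(8) + (1/2)·(42/5) = 41/5.

41/5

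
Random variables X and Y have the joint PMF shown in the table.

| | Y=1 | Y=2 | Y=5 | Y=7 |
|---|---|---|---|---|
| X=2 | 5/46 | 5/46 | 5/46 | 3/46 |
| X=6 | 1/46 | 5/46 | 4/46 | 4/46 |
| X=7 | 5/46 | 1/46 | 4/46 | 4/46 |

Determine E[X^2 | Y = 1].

301/11

P(Y = 1) = 11/46.
Σ X^2·P over the event = 4·(5/46) + 36·(1/46) + 49·(5/46) = 301/46.
E[X^2 | Y = 1] = (301/46) / (11/46) = 301/11.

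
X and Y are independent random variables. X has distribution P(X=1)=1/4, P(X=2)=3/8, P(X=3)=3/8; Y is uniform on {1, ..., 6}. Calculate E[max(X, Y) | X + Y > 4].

P(X + Y > 4) = 11/16.
Summing max(X,Y)·P(x,y) over outcomes with X + Y > 4 gives 49/16.
E[max(X, Y) | X + Y > 4] = (49/16) / (11/16) = 49/11.

49/11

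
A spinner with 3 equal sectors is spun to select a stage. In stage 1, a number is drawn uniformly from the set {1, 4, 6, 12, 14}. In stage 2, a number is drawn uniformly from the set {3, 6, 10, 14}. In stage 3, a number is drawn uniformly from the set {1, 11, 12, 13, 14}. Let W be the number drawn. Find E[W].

517/60

E[W | stage 1] = (1+4+6+12+14)/5 = 37/5.
E[W | stage 2] = (3+6+10+14)/4 = 33/4.
E[W | stage 3] = (1+11+12+13+14)/5 = 51/5.
By the law of total expectation,
E[W] = (1/3)·(37/5) + (1/3)·(33/4) + (1/3)·(51/5) = 517/60.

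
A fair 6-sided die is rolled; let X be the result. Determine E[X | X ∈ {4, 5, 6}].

5

P(X ∈ {4, 5, 6}) = 1/2.
Σ over the event: 4·1/6 + 5·1/6 + 6·1/6 = 5/2.
E[X | X ∈ {4, 5, 6}] = (5/2) / (1/2) = 5.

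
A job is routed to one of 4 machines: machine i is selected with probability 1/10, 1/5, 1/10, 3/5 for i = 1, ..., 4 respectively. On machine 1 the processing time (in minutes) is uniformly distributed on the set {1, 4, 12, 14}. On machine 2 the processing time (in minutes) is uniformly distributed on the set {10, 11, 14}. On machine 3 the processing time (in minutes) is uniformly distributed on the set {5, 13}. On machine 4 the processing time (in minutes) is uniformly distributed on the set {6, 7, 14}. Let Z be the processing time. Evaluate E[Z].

E[Z | machine 1] = (1+4+12+14)/4 = 31/4.
E[Z | machine 2] = (10+11+14)/3 = 35/3.
E[Z | machine 3] = (5+13)/2 = 9.
E[Z | machine 4] = (6+7+14)/3 = 9.
E[Z] = (1/10)·(31/4) + (1/5)·(35/3) + (1/10)·(9) + (3/5)·(9) = 1129/120.

1129/120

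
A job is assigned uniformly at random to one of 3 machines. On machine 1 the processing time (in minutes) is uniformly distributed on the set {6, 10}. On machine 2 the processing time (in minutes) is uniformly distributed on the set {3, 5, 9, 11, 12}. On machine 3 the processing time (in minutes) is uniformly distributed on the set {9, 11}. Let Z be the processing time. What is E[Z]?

E[Z | machine 1] = (6+10)/2 = 8.
E[Z | machine 2] = (3+5+9+11+12)/5 = 8.
E[Z | machine 3] = (9+11)/2 = 10.
E[Z] = (1/3)·(8) + (1/3)·(8) + (1/3)·(10) = 26/3.

26/3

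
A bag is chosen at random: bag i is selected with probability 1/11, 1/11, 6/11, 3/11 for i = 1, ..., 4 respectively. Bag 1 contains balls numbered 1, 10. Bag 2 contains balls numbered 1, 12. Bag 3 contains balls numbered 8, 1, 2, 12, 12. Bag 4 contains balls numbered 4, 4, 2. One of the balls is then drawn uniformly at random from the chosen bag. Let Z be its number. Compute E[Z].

E[Z | bag 1] = (1+10)/2 = 11/2.
E[Z | bag 2] = (1+12)/2 = 13/2.
E[Z | bag 3] = (8+1+2+12+12)/5 = 7.
E[Z | bag 4] = (4+4+2)/3 = 10/3.
By the law of total expectation,
E[Z] = (1/11)·(11/2) + (1/11)·(13/2) + (6/11)·(7) + (3/11)·(10/3) = 64/11.

64/11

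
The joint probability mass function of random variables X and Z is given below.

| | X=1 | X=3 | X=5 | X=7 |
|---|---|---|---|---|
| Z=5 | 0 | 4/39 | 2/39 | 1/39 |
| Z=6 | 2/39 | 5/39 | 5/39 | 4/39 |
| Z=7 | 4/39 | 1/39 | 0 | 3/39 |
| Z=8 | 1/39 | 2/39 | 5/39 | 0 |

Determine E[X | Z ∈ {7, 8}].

15/4

P(Z ∈ {7, 8}) = 16/39.
Σ X·P over the event = 1·(4/39) + 1·(1/39) + 3·(1/39) + 3·(2/39) + 5·(5/39) + 7·(3/39) = 20/13.
E[X | Z ∈ {7, 8}] = (20/13) / (16/39) = 15/4.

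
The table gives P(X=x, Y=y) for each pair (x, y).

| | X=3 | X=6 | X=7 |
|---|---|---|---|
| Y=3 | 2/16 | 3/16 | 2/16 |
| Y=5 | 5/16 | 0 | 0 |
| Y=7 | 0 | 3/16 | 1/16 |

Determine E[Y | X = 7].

13/3

P(X = 7) = 3/16.
Σ Y·P over the event = 3·(2/16) + 7·(1/16) = 13/16.
E[Y | X = 7] = (13/16) / (3/16) = 13/3.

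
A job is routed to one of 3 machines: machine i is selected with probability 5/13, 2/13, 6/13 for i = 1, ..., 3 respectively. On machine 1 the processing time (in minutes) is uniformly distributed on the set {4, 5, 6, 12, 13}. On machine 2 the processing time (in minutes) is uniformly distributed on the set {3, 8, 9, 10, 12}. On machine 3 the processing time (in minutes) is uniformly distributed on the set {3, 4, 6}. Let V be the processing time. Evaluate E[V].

E[V | machine 1] = (4+5+6+12+13)/5 = 8.
E[V | machine 2] = (3+8+9+10+12)/5 = 42/5.
E[V | machine 3] = (3+4+6)/3 = 13/3.
By the law of total expectation,
E[V] = (5/13)·(8) + (2/13)·(42/5) + (6/13)·(13/3) = 414/65.

414/65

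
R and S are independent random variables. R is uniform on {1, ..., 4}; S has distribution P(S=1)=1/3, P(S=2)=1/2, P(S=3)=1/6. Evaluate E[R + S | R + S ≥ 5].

P(R + S ≥ 5) = 11/24.
Summing (R+S)·P(x,y) over outcomes with R + S ≥ 5 gives 61/24.
E[R + S | R + S ≥ 5] = (61/24) / (11/24) = 61/11.

61/11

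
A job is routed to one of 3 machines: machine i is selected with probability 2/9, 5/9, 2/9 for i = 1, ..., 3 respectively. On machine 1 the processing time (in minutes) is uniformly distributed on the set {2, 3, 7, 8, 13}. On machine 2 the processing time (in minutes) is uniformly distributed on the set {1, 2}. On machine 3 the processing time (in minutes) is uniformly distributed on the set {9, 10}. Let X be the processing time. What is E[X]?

397/90

E[X | machine 1] = (2+3+7+8+13)/5 = 33/5.
E[X | machine 2] = (1+2)/2 = 3/2.
E[X | machine 3] = (9+10)/2 = 19/2.
By the law of total expectation,
E[X] = (2/9)·(33/5) + (5/9)·(3/2) + (2/9)·(19/2) = 397/90.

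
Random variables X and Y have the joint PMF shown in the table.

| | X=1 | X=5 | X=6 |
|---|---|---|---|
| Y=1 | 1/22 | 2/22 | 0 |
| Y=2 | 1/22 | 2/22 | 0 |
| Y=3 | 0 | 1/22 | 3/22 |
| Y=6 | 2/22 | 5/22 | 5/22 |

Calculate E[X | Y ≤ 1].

P(Y ≤ 1) = 3/22.
Summing X·P(X=x,Y=y) over the conditioning event gives 1/2.
E[X | Y ≤ 1] = (1/2) / (3/22) = 11/3.

11/3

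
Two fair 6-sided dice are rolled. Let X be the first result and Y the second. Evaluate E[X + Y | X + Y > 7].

28/3

P(X + Y > 7) = 5/12.
Summing (X+Y)·P(x,y) over outcomes with X + Y > 7 gives 35/9.
E[X + Y | X + Y > 7] = (35/9) / (5/12) = 28/3.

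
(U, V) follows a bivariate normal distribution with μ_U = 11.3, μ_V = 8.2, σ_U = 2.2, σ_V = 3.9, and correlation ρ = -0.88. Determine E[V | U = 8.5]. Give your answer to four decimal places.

For a bivariate normal, E[V | U=x] = μ_V + ρ·(σ_V/σ_U)·(x − μ_U).
E[V | U=8.5] = 8.2 + (-0.88)·(3.9/2.2)·(8.5 − (11.3)) = 8.2 + (-1.56)·(-2.8) = 12.5680.

12.5680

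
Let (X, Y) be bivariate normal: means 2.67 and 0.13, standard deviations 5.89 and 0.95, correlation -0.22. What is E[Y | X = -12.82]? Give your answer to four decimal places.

0.6796

The regression of Y on X has slope ρ·σ_Y/σ_X and passes through (μ_X, μ_Y).
E[Y | X=-12.82] = 0.13 + (-0.22)·(0.95/5.89)·(-12.82 − (2.67)) = 0.13 + (-0.035484)·(-15.49) = 0.6796.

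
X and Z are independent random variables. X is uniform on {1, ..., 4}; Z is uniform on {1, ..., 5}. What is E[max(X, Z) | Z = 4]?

4

Outcomes with Z = 4: (1,4), (2,4), (3,4), (4,4), each with probability 1/20.
E[max(X, Z) | Z = 4] = (4 + 4 + 4 + 4) / 4 = 4.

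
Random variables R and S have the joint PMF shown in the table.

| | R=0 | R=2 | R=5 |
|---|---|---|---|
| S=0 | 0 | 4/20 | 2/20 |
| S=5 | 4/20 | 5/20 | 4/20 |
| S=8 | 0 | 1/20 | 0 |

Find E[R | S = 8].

2

P(S = 8) = 1/20.
Σ R·P over the event = 2·(1/20) = 1/10.
E[R | S = 8] = (1/10) / (1/20) = 2.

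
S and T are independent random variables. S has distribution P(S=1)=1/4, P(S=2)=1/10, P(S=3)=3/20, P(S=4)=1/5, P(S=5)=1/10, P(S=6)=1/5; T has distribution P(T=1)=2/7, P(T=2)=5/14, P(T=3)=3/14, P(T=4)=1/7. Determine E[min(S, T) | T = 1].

P(T = 1) = 2/7.
Summing min(S,T)·P(x,y) over outcomes with T = 1 gives 2/7.
E[min(S, T) | T = 1] = (2/7) / (2/7) = 1.

1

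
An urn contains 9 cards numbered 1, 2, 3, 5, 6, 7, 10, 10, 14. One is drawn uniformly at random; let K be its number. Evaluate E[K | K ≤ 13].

P(K ≤ 13) = 8/9.
Σ over the event: 1·1/9 + 2·1/9 + 3·1/9 + 5·1/9 + 6·1/9 + 7·1/9 + 10·2/9 = 44/9.
E[K | K ≤ 13] = (44/9) / (8/9) = 11/2.

11/2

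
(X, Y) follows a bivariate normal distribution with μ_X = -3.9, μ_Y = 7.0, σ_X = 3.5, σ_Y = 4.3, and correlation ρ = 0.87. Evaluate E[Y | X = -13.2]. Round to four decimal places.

E[Y | X=x] = μ_Y + ρ(σ_Y/σ_X)(x − μ_X) for jointly normal variables.
E[Y | X=-13.2] = 7.0 + (0.87)·(4.3/3.5)·(-13.2 − (-3.9)) = 7.0 + (1.06886)·(-9.3) = -2.9404.

-2.9404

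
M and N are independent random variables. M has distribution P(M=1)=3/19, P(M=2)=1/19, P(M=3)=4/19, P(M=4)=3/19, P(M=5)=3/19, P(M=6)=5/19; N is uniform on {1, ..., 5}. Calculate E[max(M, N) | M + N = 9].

P(M + N = 9) = 11/95.
Summing max(M,N)·P(x,y) over outcomes with M + N = 9 gives 12/19.
E[max(M, N) | M + N = 9] = (12/19) / (11/95) = 60/11.

60/11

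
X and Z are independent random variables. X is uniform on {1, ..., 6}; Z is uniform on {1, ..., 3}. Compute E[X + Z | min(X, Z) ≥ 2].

13/2

Outcomes with min(X, Z) ≥ 2: (2,2), (2,3), (3,2), (3,3), (4,2), (4,3), (5,2), (5,3), (6,2), (6,3), each with probability 1/18.
E[X + Z | min(X, Z) ≥ 2] = (4 + 5 + 5 + 6 + 6 + 7 + 7 + 8 + 8 + 9) / 10 = 13/2.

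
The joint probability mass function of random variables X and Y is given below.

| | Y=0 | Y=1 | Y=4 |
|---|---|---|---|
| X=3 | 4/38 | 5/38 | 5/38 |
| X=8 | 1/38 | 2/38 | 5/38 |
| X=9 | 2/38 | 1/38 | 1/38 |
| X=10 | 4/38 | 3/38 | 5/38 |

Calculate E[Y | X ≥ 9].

P(X ≥ 9) = 8/19.
Σ Y·P over the event = 0·(2/38) + 1·(1/38) + 4·(1/38) + 0·(4/38) + 1·(3/38) + 4·(5/38) = 14/19.
E[Y | X ≥ 9] = (14/19) / (8/19) = 7/4.

7/4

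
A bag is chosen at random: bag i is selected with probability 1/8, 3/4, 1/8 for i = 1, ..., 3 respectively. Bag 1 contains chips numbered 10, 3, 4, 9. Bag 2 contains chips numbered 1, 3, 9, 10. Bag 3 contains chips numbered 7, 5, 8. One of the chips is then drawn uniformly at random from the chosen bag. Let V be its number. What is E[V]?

143/24

E[V | bag 1] = (10+3+4+9)/4 = 13/2.
E[V | bag 2] = (1+3+9+10)/4 = 23/4.
E[V | bag 3] = (7+5+8)/3 = 20/3.
By the law of total expectation,
E[V] = (1/8)·(13/2) + (3/4)·(23/4) + (1/8)·(20/3) = 143/24.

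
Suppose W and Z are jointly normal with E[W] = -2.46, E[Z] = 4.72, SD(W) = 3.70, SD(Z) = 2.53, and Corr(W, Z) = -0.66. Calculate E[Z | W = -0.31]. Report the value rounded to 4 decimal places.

3.7497

E[Z | W=x] = μ_Z + ρ(σ_Z/σ_W)(x − μ_W) for jointly normal variables.
E[Z | W=-0.31] = 4.72 + (-0.66)·(2.53/3.70)·(-0.31 − (-2.46)) = 4.72 + (-0.4513)·(2.15) = 3.7497.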